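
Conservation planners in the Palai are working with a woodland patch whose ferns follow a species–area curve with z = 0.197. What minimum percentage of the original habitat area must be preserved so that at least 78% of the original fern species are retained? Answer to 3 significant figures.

Need (A_new/A_old)^0.197 = 0.78, so A_new/A_old = 0.78^(1/0.197) = 0.78^5.076
ln(A_new/A_old) = ln 0.78 / 0.197 = -0.2485 / 0.197 = -1.2612
A_new/A_old = e^-1.2612 ≈ 0.2833

28.3%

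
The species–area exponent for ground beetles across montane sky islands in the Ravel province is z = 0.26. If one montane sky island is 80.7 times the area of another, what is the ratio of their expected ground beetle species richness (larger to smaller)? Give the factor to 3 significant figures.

S₂/S₁ = (A₂/A₁)^z = 80.7^0.26
ln(S₂/S₁) = 0.26 × ln 80.7 = 0.26 × 4.3907 = 1.1416
S₂/S₁ = e^1.1416 ≈ 3.132

3.13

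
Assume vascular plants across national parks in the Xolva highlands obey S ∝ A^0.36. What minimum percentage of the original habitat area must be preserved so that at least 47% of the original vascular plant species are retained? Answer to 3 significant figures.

12.3%

Need (A_new/A_old)^0.36 = 0.47, so A_new/A_old = 0.47^(1/0.36) = 0.47^2.778
ln(A_new/A_old) = ln 0.47 / 0.36 = -0.7550 / 0.36 = -2.0973
A_new/A_old = e^-2.0973 ≈ 0.1228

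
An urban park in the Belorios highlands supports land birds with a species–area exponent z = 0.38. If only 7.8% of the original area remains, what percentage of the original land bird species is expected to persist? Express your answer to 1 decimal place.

S_new/S_old = (A_new/A_old)^z = 0.078^0.38
= exp(0.38 × ln 0.078) = exp(0.38 × -2.5510) = exp(-0.9694) ≈ 0.3793

37.9%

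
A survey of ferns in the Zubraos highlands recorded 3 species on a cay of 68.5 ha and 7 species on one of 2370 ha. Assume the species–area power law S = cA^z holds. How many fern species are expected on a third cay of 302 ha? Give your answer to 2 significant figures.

z = ln(7/3) / ln(2370/68.5) = 0.8473 / 3.5438 = 0.2391
c = 3 / 68.5^0.2391 = 3 / 2.747 = 1.092
S₃ = 1.092 × 302^0.2391 = 1.092 × 3.917 ≈ 4.277

4.3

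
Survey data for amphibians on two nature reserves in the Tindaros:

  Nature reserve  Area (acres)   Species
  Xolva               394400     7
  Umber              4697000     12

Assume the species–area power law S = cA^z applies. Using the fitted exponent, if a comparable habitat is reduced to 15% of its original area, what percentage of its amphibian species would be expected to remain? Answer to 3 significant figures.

z = ln(12/7) / ln(4697000/394400) = 0.5390 / 2.4773 = 0.2176
S_new/S_old = (A_new/A_old)^z = 0.15^0.2176 = exp(0.2176 × -1.8971) = 0.6618

66.2%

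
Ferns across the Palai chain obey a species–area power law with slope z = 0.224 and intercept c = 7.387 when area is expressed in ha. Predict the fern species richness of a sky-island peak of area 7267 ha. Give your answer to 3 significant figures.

54.1

S = 7.387 × 7267^0.224
ln S = ln 7.387 + 0.224 × ln 7267 = 1.9997 + 0.224 × 8.8911 = 3.9913
S = e^3.9913 ≈ 54.13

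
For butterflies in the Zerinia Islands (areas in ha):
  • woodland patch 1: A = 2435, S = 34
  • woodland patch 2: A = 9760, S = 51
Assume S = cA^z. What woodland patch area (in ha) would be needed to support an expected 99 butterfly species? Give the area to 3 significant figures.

z = ln(51/34) / ln(9760/2435) = 0.4055 / 1.3883 = 0.2920
c = 34 / 2435^0.2920 = 34 / 9.75 = 3.487
A = (99/3.487)^(1/0.2920) ⇒ ln A = ln(28.39)/0.2920 = 11.4572
A = e^11.4572 ≈ 94582 ha

94600 ha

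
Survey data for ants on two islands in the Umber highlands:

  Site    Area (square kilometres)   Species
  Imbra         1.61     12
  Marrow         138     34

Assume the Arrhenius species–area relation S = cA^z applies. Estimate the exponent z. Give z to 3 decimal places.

Taking logs: ln S = ln c + z ln A, so z = (ln S₂ − ln S₁)/(ln A₂ − ln A₁).
z = ln(34/12) / ln(138/1.61) = ln(2.833) / ln(85.71) = 1.0415 / 4.4510 = 0.2340

0.234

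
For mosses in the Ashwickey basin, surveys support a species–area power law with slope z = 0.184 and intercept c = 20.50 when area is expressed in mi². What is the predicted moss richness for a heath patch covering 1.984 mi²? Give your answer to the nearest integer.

23

S = 20.5 × 1.984^0.184 = 20.5 × 1.134 ≈ 23.25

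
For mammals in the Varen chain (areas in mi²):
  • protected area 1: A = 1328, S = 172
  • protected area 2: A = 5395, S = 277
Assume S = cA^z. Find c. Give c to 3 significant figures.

14.9

z = ln(S₂/S₁) / ln(A₂/A₁) = ln(277/172) / ln(5395/1328) = 0.4765 / 1.4018 = 0.3399
c = S₁ / A₁^z = 172 / 1328^0.3399 = 172 / 11.53 = 14.92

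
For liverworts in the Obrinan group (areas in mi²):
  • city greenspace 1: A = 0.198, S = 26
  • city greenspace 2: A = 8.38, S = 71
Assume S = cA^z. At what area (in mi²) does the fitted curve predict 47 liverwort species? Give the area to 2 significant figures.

z = ln(71/26) / ln(8.38/0.198) = 1.0046 / 3.7453 = 0.2682
c = 26 / 0.198^0.2682 = 26 / 0.6477 = 40.14
A = (47/40.14)^(1/0.2682) ⇒ ln A = ln(1.171)/0.2682 = 0.5878
A = e^0.5878 ≈ 1.8 mi²

1.8 mi²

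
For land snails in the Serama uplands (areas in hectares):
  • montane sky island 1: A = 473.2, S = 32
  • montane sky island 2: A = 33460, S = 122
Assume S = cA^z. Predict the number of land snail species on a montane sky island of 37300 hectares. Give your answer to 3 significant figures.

z = ln(122/32) / ln(33460/473.2) = 1.3383 / 4.2586 = 0.3143
c = 32 / 473.2^0.3143 = 32 / 6.929 = 4.619
S₃ = 4.619 × 37300^0.3143 = 4.619 × 27.33 ≈ 126.2

126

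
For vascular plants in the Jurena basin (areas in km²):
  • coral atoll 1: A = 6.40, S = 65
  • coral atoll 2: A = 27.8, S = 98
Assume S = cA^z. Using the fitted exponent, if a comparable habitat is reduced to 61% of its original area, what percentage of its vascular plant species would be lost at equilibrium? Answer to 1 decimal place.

12.9%

z = ln(98/65) / ln(27.8/6.4) = 0.4106 / 1.4687 = 0.2795
S_new/S_old = (A_new/A_old)^z = 0.61^0.2795 = exp(0.2795 × -0.4943) = 0.8709
Fraction lost = 1 − 0.8709 = 0.1291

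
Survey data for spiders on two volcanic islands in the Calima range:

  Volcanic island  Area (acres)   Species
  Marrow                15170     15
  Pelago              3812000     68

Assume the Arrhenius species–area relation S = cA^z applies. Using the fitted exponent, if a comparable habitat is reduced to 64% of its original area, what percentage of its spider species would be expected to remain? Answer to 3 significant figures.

z = ln(68/15) / ln(3812000/15170) = 1.5115 / 5.5266 = 0.2735
S_new/S_old = (A_new/A_old)^z = 0.64^0.2735 = exp(0.2735 × -0.4463) = 0.8851

88.5%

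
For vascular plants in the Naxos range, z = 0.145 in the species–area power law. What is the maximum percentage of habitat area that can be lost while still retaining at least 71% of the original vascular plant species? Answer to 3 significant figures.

90.6%

Need (A_new/A_old)^0.145 = 0.71, so A_new/A_old = 0.71^(1/0.145) = 0.71^6.897
ln(A_new/A_old) = ln 0.71 / 0.145 = -0.3425 / 0.145 = -2.3620
A_new/A_old = e^-2.3620 ≈ 0.09423
Fraction that can be lost = 1 − 0.09423 = 0.9058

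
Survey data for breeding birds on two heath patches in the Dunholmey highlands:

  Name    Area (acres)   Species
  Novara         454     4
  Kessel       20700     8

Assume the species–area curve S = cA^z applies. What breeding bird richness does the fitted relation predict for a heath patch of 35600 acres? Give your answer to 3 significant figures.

8.83

z = ln(8/4) / ln(20700/454) = 0.6931 / 3.8198 = 0.1815
c = 4 / 454^0.1815 = 4 / 3.035 = 1.318
S₃ = 1.318 × 35600^0.1815 = 1.318 × 6.698 ≈ 8.827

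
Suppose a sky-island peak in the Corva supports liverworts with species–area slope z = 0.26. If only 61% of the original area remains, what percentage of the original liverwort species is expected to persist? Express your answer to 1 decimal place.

87.9%

S_new/S_old = (A_new/A_old)^z = 0.61^0.26
= exp(0.26 × ln 0.61) = exp(0.26 × -0.4943) = exp(-0.1285) ≈ 0.8794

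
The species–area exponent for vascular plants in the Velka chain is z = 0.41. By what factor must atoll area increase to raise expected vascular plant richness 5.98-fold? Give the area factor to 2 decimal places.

78.41

(A₂/A₁)^0.41 = 5.98, so A₂/A₁ = 5.98^(1/0.41) = 5.98^2.439
ln(A₂/A₁) = ln 5.98 / 0.41 = 1.7884 / 0.41 = 4.3620
A₂/A₁ = e^4.3620 ≈ 78.41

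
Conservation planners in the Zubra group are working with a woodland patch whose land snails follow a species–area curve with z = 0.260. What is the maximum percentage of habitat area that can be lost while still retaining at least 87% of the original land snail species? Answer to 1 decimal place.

Need (A_new/A_old)^0.26 = 0.87, so A_new/A_old = 0.87^(1/0.26) = 0.87^3.846
ln(A_new/A_old) = ln 0.87 / 0.26 = -0.1393 / 0.26 = -0.5356
A_new/A_old = e^-0.5356 ≈ 0.5853
Fraction that can be lost = 1 − 0.5853 = 0.4147

41.5%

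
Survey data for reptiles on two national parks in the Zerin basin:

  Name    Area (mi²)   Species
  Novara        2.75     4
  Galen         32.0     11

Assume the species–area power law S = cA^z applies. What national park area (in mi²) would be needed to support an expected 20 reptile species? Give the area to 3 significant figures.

136 mi²

z = ln(11/4) / ln(32/2.75) = 1.0116 / 2.4541 = 0.4122
c = 4 / 2.75^0.4122 = 4 / 1.517 = 2.636
A = (20/2.636)^(1/0.4122) ⇒ ln A = ln(7.587)/0.4122 = 4.9161
A = e^4.9161 ≈ 136.5 mi²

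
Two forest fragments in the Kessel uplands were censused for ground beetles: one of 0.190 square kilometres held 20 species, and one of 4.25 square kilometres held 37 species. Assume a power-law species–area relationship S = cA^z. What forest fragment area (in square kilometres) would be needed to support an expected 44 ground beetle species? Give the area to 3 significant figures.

z = ln(37/20) / ln(4.25/0.19) = 0.6152 / 3.1077 = 0.1980
c = 20 / 0.19^0.1980 = 20 / 0.7198 = 27.78
A = (44/27.78)^(1/0.1980) ⇒ ln A = ln(1.584)/0.1980 = 2.3222
A = e^2.3222 ≈ 10.2 square kilometres

10.2 square kilometres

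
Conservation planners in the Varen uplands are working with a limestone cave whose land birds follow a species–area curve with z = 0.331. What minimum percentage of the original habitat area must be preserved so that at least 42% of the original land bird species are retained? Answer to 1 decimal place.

7.3%

Need (A_new/A_old)^0.331 = 0.42, so A_new/A_old = 0.42^(1/0.331) = 0.42^3.021
ln(A_new/A_old) = ln 0.42 / 0.331 = -0.8675 / 0.331 = -2.6208
A_new/A_old = e^-2.6208 ≈ 0.07274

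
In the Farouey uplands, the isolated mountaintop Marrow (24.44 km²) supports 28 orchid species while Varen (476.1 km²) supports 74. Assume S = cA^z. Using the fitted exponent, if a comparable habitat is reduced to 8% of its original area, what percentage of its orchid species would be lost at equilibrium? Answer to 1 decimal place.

56.2%

z = ln(74/28) / ln(476.1/24.44) = 0.9719 / 2.9694 = 0.3273
S_new/S_old = (A_new/A_old)^z = 0.08^0.3273 = exp(0.3273 × -2.5257) = 0.4375
Fraction lost = 1 − 0.4375 = 0.5625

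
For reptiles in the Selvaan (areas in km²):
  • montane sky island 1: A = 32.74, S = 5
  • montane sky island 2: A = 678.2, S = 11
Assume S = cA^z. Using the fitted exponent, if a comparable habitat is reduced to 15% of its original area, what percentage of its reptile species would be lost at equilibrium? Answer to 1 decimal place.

z = ln(11/5) / ln(678.2/32.74) = 0.7885 / 3.0308 = 0.2601
S_new/S_old = (A_new/A_old)^z = 0.15^0.2601 = exp(0.2601 × -1.8971) = 0.6105
Fraction lost = 1 − 0.6105 = 0.3895

39.0%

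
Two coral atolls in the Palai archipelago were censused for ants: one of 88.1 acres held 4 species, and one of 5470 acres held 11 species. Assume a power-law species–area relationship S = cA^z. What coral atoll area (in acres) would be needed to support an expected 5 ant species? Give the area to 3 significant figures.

z = ln(11/4) / ln(5470/88.1) = 1.0116 / 4.1286 = 0.2450
c = 4 / 88.1^0.2450 = 4 / 2.996 = 1.335
A = (5/1.335)^(1/0.2450) ⇒ ln A = ln(3.745)/0.2450 = 5.3892
A = e^5.3892 ≈ 219 acres

219 acres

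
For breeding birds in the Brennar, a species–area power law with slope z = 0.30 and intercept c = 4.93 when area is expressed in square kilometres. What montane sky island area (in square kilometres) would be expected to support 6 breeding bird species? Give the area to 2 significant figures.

6 = 4.93 × A^0.3  ⇒  A^0.3 = 6/4.93 = 1.217
ln A = ln(1.217) / 0.3 = 0.1964 / 0.3 = 0.6547
A = e^0.6547 ≈ 1.925 square kilometres

1.9 square kilometres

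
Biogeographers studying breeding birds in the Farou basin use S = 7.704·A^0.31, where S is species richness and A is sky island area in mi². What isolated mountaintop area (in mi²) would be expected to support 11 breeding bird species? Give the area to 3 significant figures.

3.15 mi²

11 = 7.704 × A^0.31  ⇒  A^0.31 = 11/7.704 = 1.428
ln A = ln(1.428) / 0.31 = 0.3562 / 0.31 = 1.1489
A = e^1.1489 ≈ 3.155 mi²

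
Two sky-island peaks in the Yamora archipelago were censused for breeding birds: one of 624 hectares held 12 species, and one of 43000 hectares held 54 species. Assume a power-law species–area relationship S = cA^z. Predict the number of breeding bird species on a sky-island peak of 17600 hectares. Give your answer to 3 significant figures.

39.3

z = ln(54/12) / ln(43000/624) = 1.5041 / 4.2328 = 0.3553
c = 12 / 624^0.3553 = 12 / 9.845 = 1.219
S₃ = 1.219 × 17600^0.3553 = 1.219 × 32.25 ≈ 39.31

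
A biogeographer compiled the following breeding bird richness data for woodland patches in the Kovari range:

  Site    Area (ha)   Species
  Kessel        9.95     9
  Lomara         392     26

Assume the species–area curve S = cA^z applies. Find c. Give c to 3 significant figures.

z = ln(S₂/S₁) / ln(A₂/A₁) = ln(26/9) / ln(392/9.95) = 1.0609 / 3.6737 = 0.2888
c = S₁ / A₁^z = 9 / 9.95^0.2888 = 9 / 1.942 = 4.635

4.64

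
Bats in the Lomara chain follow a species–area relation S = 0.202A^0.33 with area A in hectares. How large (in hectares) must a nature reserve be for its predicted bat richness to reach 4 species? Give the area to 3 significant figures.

4 = 0.202 × A^0.33  ⇒  A^0.33 = 4/0.202 = 19.8
ln A = ln(19.8) / 0.33 = 2.9858 / 0.33 = 9.0478
A = e^9.0478 ≈ 8500 hectares

8500 hectares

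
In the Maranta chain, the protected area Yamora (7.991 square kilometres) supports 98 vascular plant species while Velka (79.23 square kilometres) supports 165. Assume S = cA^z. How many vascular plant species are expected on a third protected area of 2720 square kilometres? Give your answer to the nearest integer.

368

z = ln(165/98) / ln(79.23/7.991) = 0.5210 / 2.2940 = 0.2271
c = 98 / 7.991^0.2271 = 98 / 1.603 = 61.13
S₃ = 61.13 × 2720^0.2271 = 61.13 × 6.026 ≈ 368.3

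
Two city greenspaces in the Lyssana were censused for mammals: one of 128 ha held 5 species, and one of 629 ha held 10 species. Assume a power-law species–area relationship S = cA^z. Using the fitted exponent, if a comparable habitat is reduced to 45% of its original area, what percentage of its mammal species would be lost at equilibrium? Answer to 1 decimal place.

z = ln(10/5) / ln(629/128) = 0.6931 / 1.5921 = 0.4354
S_new/S_old = (A_new/A_old)^z = 0.45^0.4354 = exp(0.4354 × -0.7985) = 0.7064
Fraction lost = 1 − 0.7064 = 0.2936

29.4%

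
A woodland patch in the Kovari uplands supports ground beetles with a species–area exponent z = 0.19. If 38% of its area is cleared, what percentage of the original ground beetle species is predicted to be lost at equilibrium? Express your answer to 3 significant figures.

S_new/S_old = (A_new/A_old)^z = 0.62^0.19
= exp(0.19 × ln 0.62) = exp(0.19 × -0.4780) = exp(-0.0908) ≈ 0.9132
Fraction lost = 1 − 0.9132 = 0.08682

8.68%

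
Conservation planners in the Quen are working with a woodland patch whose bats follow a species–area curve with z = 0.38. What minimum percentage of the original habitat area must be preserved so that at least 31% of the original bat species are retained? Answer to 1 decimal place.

Need (A_new/A_old)^0.38 = 0.31, so A_new/A_old = 0.31^(1/0.38) = 0.31^2.632
ln(A_new/A_old) = ln 0.31 / 0.38 = -1.1712 / 0.38 = -3.0821
A_new/A_old = e^-3.0821 ≈ 0.04586

4.6%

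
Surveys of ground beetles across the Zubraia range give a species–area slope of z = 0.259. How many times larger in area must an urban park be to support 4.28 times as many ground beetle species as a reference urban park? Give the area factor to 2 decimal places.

(A₂/A₁)^0.259 = 4.28, so A₂/A₁ = 4.28^(1/0.259) = 4.28^3.861
ln(A₂/A₁) = ln 4.28 / 0.259 = 1.4540 / 0.259 = 5.6137
A₂/A₁ = e^5.6137 ≈ 274.2

274.16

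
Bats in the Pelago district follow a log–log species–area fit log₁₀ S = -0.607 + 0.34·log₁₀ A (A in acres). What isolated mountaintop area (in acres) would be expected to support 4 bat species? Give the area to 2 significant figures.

4 = 0.2472 × A^0.34  ⇒  A^0.34 = 4/0.2472 = 16.18
ln A = ln(16.18) / 0.34 = 2.7840 / 0.34 = 8.1881
A = e^8.1881 ≈ 3598 acres

3600 acres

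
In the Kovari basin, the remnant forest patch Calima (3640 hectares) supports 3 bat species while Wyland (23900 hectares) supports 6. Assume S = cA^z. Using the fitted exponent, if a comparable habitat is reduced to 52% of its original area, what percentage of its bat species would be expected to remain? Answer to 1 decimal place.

z = ln(6/3) / ln(23900/3640) = 0.6931 / 1.8819 = 0.3683
S_new/S_old = (A_new/A_old)^z = 0.52^0.3683 = exp(0.3683 × -0.6539) = 0.786

78.6%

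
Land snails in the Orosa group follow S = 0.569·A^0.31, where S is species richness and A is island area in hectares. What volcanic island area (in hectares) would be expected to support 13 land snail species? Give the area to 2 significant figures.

13 = 0.569 × A^0.31  ⇒  A^0.31 = 13/0.569 = 22.85
ln A = ln(22.85) / 0.31 = 3.1288 / 0.31 = 10.0930
A = e^10.0930 ≈ 24173 hectares

24000 hectares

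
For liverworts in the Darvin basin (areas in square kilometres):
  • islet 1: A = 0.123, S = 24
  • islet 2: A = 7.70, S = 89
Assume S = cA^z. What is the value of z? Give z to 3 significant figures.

0.317

Taking logs: ln S = ln c + z ln A, so z = (ln S₂ − ln S₁)/(ln A₂ − ln A₁).
z = ln(89/24) / ln(7.7/0.123) = ln(3.708) / ln(62.6) = 1.3106 / 4.1368 = 0.3168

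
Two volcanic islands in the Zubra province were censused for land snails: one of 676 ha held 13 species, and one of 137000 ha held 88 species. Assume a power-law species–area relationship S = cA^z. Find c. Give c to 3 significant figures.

z = ln(S₂/S₁) / ln(A₂/A₁) = ln(88/13) / ln(137000/676) = 1.9124 / 5.3115 = 0.3600
c = S₁ / A₁^z = 13 / 676^0.3600 = 13 / 10.44 = 1.245

1.24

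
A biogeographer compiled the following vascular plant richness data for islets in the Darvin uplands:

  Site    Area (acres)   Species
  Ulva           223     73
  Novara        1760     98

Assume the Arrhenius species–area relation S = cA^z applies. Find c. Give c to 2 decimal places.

z = ln(S₂/S₁) / ln(A₂/A₁) = ln(98/73) / ln(1760/223) = 0.2945 / 2.0659 = 0.1426
c = S₁ / A₁^z = 73 / 223^0.1426 = 73 / 2.162 = 33.77

33.77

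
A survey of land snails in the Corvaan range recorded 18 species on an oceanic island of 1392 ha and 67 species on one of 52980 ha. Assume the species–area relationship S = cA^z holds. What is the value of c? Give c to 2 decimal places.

z = ln(S₂/S₁) / ln(A₂/A₁) = ln(67/18) / ln(52980/1392) = 1.3143 / 3.6392 = 0.3612
c = S₁ / A₁^z = 18 / 1392^0.3612 = 18 / 13.66 = 1.318

1.32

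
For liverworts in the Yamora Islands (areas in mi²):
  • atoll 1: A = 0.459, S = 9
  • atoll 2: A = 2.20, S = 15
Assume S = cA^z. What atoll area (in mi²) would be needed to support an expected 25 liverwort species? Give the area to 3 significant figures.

10.5 mi²

z = ln(15/9) / ln(2.2/0.459) = 0.5108 / 1.5672 = 0.3260
c = 9 / 0.459^0.3260 = 9 / 0.7758 = 11.6
A = (25/11.6)^(1/0.3260) ⇒ ln A = ln(2.155)/0.3260 = 2.3556
A = e^2.3556 ≈ 10.54 mi²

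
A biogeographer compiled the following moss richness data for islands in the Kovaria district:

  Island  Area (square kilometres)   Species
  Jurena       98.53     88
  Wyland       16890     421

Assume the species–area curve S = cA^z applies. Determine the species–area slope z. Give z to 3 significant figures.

0.304

Taking logs: ln S = ln c + z ln A, so z = (ln S₂ − ln S₁)/(ln A₂ − ln A₁).
z = ln(421/88) / ln(16890/98.53) = ln(4.784) / ln(171.4) = 1.5653 / 5.1441 = 0.3043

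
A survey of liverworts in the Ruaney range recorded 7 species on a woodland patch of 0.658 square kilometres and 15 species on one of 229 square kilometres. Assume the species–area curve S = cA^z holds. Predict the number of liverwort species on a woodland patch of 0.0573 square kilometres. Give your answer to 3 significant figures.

5.09

z = ln(15/7) / ln(229/0.658) = 0.7621 / 5.8523 = 0.1302
c = 7 / 0.658^0.1302 = 7 / 0.947 = 7.392
S₃ = 7.392 × 0.0573^0.1302 = 7.392 × 0.6891 ≈ 5.094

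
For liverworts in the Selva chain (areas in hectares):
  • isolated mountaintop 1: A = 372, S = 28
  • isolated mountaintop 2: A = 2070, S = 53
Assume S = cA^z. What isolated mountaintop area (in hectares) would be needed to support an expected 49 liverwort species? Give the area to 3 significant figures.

1680 hectares

z = ln(53/28) / ln(2070/372) = 0.6381 / 1.7164 = 0.3718
c = 28 / 372^0.3718 = 28 / 9.029 = 3.101
A = (49/3.101)^(1/0.3718) ⇒ ln A = ln(15.8)/0.3718 = 7.4242
A = e^7.4242 ≈ 1676 hectares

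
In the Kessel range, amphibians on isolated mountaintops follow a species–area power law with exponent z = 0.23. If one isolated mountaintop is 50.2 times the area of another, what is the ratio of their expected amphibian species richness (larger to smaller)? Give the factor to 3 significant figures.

2.46

S₂/S₁ = (A₂/A₁)^z = 50.2^0.23
ln(S₂/S₁) = 0.23 × ln 50.2 = 0.23 × 3.9160 = 0.9007
S₂/S₁ = e^0.9007 ≈ 2.461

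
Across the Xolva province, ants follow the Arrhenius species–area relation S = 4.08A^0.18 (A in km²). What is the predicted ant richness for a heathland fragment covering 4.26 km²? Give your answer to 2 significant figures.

S = 4.08 × 4.26^0.18
ln S = ln 4.08 + 0.18 × ln 4.26 = 1.4061 + 0.18 × 1.4493 = 1.6670
S = e^1.6670 ≈ 5.296

5.3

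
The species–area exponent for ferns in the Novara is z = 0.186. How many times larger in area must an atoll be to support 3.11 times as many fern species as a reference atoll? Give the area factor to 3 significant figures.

(A₂/A₁)^0.186 = 3.11, so A₂/A₁ = 3.11^(1/0.186) = 3.11^5.376
ln(A₂/A₁) = ln 3.11 / 0.186 = 1.1346 / 0.186 = 6.1001
A₂/A₁ = e^6.1001 ≈ 445.9

446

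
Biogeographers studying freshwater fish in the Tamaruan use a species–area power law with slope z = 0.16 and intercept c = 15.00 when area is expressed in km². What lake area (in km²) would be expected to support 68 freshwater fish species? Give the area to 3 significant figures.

68 = 15 × A^0.16  ⇒  A^0.16 = 68/15 = 4.533
ln A = ln(4.533) / 0.16 = 1.5115 / 0.16 = 9.4466
A = e^9.4466 ≈ 12665 km²

12700 km²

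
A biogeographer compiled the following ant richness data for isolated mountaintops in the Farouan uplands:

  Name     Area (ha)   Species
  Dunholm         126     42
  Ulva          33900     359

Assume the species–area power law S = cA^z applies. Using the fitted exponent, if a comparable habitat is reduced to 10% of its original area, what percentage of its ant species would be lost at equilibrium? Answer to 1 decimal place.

z = ln(359/42) / ln(33900/126) = 2.1457 / 5.5949 = 0.3835
S_new/S_old = (A_new/A_old)^z = 0.1^0.3835 = exp(0.3835 × -2.3026) = 0.4135
Fraction lost = 1 − 0.4135 = 0.5865

58.6%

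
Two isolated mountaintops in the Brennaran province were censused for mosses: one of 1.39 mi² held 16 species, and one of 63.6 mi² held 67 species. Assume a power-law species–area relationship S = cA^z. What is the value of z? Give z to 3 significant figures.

Taking logs: ln S = ln c + z ln A, so z = (ln S₂ − ln S₁)/(ln A₂ − ln A₁).
z = ln(67/16) / ln(63.6/1.39) = ln(4.188) / ln(45.76) = 1.4321 / 3.8233 = 0.3746

0.375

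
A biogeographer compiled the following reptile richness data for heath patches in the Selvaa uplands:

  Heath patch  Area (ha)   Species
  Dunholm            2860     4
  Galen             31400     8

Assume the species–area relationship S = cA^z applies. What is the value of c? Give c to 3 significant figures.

0.400

z = ln(S₂/S₁) / ln(A₂/A₁) = ln(8/4) / ln(31400/2860) = 0.6931 / 2.3960 = 0.2893
c = S₁ / A₁^z = 4 / 2860^0.2893 = 4 / 9.998 = 0.4001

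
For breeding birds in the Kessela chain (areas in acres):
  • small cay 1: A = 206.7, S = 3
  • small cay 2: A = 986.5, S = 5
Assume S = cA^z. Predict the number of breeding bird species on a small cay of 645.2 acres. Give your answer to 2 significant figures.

z = ln(5/3) / ln(986.5/206.7) = 0.5108 / 1.5629 = 0.3268
c = 3 / 206.7^0.3268 = 3 / 5.712 = 0.5252
S₃ = 0.5252 × 645.2^0.3268 = 0.5252 × 8.286 ≈ 4.352

4.4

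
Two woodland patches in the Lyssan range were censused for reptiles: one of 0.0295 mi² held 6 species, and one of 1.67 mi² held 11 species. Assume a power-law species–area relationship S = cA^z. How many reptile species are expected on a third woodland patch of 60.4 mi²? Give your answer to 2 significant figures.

19

z = ln(11/6) / ln(1.67/0.0295) = 0.6061 / 4.0362 = 0.1502
c = 6 / 0.0295^0.1502 = 6 / 0.5891 = 10.18
S₃ = 10.18 × 60.4^0.1502 = 10.18 × 1.851 ≈ 18.85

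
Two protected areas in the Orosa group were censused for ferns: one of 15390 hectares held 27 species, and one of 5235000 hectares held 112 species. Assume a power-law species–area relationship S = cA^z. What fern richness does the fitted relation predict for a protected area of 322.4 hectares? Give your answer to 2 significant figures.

11

z = ln(112/27) / ln(5235000/15390) = 1.4227 / 5.8294 = 0.2440
c = 27 / 15390^0.2440 = 27 / 10.52 = 2.567
S₃ = 2.567 × 322.4^0.2440 = 2.567 × 4.094 ≈ 10.51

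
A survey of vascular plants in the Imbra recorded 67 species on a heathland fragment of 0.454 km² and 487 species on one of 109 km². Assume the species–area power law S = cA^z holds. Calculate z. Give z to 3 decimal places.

Taking logs: ln S = ln c + z ln A, so z = (ln S₂ − ln S₁)/(ln A₂ − ln A₁).
z = ln(487/67) / ln(109/0.454) = ln(7.269) / ln(240.1) = 1.9836 / 5.4810 = 0.3619

0.362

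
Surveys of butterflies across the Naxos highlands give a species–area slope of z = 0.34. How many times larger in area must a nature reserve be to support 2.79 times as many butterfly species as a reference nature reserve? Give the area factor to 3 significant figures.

20.4

(A₂/A₁)^0.34 = 2.79, so A₂/A₁ = 2.79^(1/0.34) = 2.79^2.941
ln(A₂/A₁) = ln 2.79 / 0.34 = 1.0260 / 0.34 = 3.0178
A₂/A₁ = e^3.0178 ≈ 20.45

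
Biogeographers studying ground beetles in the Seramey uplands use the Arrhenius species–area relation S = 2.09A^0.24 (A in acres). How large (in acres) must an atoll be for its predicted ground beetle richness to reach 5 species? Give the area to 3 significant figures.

37.9 acres

5 = 2.09 × A^0.24  ⇒  A^0.24 = 5/2.09 = 2.392
ln A = ln(2.392) / 0.24 = 0.8723 / 0.24 = 3.6345
A = e^3.6345 ≈ 37.88 acres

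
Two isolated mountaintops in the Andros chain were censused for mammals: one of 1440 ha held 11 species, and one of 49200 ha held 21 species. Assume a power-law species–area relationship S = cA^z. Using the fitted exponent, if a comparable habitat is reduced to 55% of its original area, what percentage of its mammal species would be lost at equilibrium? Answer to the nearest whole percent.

z = ln(21/11) / ln(49200/1440) = 0.6466 / 3.5313 = 0.1831
S_new/S_old = (A_new/A_old)^z = 0.55^0.1831 = exp(0.1831 × -0.5978) = 0.8963
Fraction lost = 1 − 0.8963 = 0.1037

10%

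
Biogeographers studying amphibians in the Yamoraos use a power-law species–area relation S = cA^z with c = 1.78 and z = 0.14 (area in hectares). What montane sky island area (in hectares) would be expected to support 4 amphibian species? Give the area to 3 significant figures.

325 hectares

4 = 1.78 × A^0.14  ⇒  A^0.14 = 4/1.78 = 2.247
ln A = ln(2.247) / 0.14 = 0.8097 / 0.14 = 5.7834
A = e^5.7834 ≈ 324.9 hectares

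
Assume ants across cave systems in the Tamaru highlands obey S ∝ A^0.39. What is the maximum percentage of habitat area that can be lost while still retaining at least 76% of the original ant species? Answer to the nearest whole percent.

51%

Need (A_new/A_old)^0.39 = 0.76, so A_new/A_old = 0.76^(1/0.39) = 0.76^2.564
ln(A_new/A_old) = ln 0.76 / 0.39 = -0.2744 / 0.39 = -0.7037
A_new/A_old = e^-0.7037 ≈ 0.4948
Fraction that can be lost = 1 − 0.4948 = 0.5052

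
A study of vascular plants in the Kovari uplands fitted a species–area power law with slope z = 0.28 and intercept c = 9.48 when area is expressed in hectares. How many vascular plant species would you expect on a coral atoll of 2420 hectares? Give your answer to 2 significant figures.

84

S = 9.48 × 2420^0.28
ln S = ln 9.48 + 0.28 × ln 2420 = 2.2492 + 0.28 × 7.7915 = 4.4308
S = e^4.4308 ≈ 84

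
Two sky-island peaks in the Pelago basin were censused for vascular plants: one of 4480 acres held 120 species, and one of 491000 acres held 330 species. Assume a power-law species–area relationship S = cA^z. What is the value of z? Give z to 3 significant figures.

Taking logs: ln S = ln c + z ln A, so z = (ln S₂ − ln S₁)/(ln A₂ − ln A₁).
z = ln(330/120) / ln(491000/4480) = ln(2.75) / ln(109.6) = 1.0116 / 4.6968 = 0.2154

0.215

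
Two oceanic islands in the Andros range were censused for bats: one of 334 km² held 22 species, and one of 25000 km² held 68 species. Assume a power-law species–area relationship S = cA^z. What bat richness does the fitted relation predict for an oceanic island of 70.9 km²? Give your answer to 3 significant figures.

z = ln(68/22) / ln(25000/334) = 1.1285 / 4.3155 = 0.2615
c = 22 / 334^0.2615 = 22 / 4.57 = 4.814
S₃ = 4.814 × 70.9^0.2615 = 4.814 × 3.047 ≈ 14.67

14.7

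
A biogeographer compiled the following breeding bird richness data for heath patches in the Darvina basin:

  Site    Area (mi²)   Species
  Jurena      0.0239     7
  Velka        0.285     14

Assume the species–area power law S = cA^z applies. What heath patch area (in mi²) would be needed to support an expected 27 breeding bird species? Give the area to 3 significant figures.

2.98 mi²

z = ln(14/7) / ln(0.285/0.0239) = 0.6931 / 2.4786 = 0.2797
c = 7 / 0.0239^0.2797 = 7 / 0.352 = 19.89
A = (27/19.89)^(1/0.2797) ⇒ ln A = ln(1.358)/0.2797 = 1.0933
A = e^1.0933 ≈ 2.984 mi²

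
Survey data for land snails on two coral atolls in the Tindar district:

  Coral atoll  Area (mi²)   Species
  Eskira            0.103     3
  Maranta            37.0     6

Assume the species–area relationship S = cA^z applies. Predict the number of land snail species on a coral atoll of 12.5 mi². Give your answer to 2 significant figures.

5.3

z = ln(6/3) / ln(37/0.103) = 0.6931 / 5.8839 = 0.1178
c = 3 / 0.103^0.1178 = 3 / 0.7651 = 3.921
S₃ = 3.921 × 12.5^0.1178 = 3.921 × 1.347 ≈ 5.28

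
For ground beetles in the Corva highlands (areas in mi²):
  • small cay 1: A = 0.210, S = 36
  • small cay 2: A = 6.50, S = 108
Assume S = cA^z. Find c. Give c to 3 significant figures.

z = ln(S₂/S₁) / ln(A₂/A₁) = ln(108/36) / ln(6.5/0.21) = 1.0986 / 3.4324 = 0.3201
c = S₁ / A₁^z = 36 / 0.21^0.3201 = 36 / 0.6068 = 59.32

59.3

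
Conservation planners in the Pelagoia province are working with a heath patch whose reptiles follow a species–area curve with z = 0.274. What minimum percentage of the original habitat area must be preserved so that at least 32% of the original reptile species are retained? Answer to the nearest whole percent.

Need (A_new/A_old)^0.274 = 0.32, so A_new/A_old = 0.32^(1/0.274) = 0.32^3.65
ln(A_new/A_old) = ln 0.32 / 0.274 = -1.1394 / 0.274 = -4.1585
A_new/A_old = e^-4.1585 ≈ 0.01563

2%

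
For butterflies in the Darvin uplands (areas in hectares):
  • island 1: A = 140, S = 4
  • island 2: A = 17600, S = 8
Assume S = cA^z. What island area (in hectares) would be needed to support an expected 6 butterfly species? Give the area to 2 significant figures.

2400 hectares

z = ln(8/4) / ln(17600/140) = 0.6931 / 4.8340 = 0.1434
c = 4 / 140^0.1434 = 4 / 2.031 = 1.969
A = (6/1.969)^(1/0.1434) ⇒ ln A = ln(3.047)/0.1434 = 7.7694
A = e^7.7694 ≈ 2367 hectares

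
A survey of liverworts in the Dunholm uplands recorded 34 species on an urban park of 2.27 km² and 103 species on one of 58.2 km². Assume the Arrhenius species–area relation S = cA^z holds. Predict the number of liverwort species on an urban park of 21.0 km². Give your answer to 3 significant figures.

72.7

z = ln(103/34) / ln(58.2/2.27) = 1.1084 / 3.2441 = 0.3417
c = 34 / 2.27^0.3417 = 34 / 1.323 = 25.69
S₃ = 25.69 × 21^0.3417 = 25.69 × 2.83 ≈ 72.71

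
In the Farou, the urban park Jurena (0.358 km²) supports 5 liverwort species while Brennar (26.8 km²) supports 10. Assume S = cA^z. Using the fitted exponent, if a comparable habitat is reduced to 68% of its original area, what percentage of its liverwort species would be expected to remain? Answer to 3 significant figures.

z = ln(10/5) / ln(26.8/0.358) = 0.6931 / 4.3156 = 0.1606
S_new/S_old = (A_new/A_old)^z = 0.68^0.1606 = exp(0.1606 × -0.3857) = 0.9399

94.0%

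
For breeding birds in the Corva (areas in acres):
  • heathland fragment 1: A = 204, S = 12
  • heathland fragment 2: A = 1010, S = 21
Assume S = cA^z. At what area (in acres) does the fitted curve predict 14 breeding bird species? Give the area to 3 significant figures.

z = ln(21/12) / ln(1010/204) = 0.5596 / 1.5996 = 0.3499
c = 12 / 204^0.3499 = 12 / 6.427 = 1.867
A = (14/1.867)^(1/0.3499) ⇒ ln A = ln(7.498)/0.3499 = 5.7587
A = e^5.7587 ≈ 316.9 acres

317 acres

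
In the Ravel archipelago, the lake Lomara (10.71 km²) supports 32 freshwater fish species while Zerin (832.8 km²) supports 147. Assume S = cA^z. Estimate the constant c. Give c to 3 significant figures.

z = ln(S₂/S₁) / ln(A₂/A₁) = ln(147/32) / ln(832.8/10.71) = 1.5247 / 4.3536 = 0.3502
c = S₁ / A₁^z = 32 / 10.71^0.3502 = 32 / 2.294 = 13.95

13.9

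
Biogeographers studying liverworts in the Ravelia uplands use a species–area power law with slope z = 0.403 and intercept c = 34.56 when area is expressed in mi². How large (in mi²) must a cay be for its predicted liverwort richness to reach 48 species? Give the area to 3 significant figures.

48 = 34.56 × A^0.403  ⇒  A^0.403 = 48/34.56 = 1.389
ln A = ln(1.389) / 0.403 = 0.3285 / 0.403 = 0.8151
A = e^0.8151 ≈ 2.26 mi²

2.26 mi²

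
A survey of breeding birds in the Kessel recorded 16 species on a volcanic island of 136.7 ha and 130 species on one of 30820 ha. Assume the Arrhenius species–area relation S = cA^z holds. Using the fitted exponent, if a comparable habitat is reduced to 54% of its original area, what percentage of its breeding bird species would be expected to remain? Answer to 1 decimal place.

z = ln(130/16) / ln(30820/136.7) = 2.0949 / 5.4181 = 0.3867
S_new/S_old = (A_new/A_old)^z = 0.54^0.3867 = exp(0.3867 × -0.6162) = 0.788

78.8%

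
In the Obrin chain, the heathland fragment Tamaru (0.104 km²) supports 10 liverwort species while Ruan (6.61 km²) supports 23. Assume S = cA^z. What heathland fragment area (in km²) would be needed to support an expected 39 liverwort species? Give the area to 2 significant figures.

z = ln(23/10) / ln(6.61/0.104) = 0.8329 / 4.1519 = 0.2006
c = 10 / 0.104^0.2006 = 10 / 0.6351 = 15.75
A = (39/15.75)^(1/0.2006) ⇒ ln A = ln(2.477)/0.2006 = 4.5209
A = e^4.5209 ≈ 91.92 km²

92 km²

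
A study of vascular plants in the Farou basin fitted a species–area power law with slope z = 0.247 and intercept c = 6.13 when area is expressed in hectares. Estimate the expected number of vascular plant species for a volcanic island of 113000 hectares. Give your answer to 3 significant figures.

S = 6.13 × 113000^0.247
ln S = ln 6.13 + 0.247 × ln 113000 = 1.8132 + 0.247 × 11.6351 = 4.6871
S = e^4.6871 ≈ 108.5

109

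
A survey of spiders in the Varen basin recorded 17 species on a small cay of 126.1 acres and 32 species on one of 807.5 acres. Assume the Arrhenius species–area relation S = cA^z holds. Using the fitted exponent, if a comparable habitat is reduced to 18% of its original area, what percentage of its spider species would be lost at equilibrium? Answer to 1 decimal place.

44.2%

z = ln(32/17) / ln(807.5/126.1) = 0.6325 / 1.8569 = 0.3406
S_new/S_old = (A_new/A_old)^z = 0.18^0.3406 = exp(0.3406 × -1.7148) = 0.5576
Fraction lost = 1 − 0.5576 = 0.4424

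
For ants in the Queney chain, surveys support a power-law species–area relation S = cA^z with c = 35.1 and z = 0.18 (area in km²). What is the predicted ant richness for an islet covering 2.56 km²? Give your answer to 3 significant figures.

S = 35.1 × 2.56^0.18
ln S = ln 35.1 + 0.18 × ln 2.56 = 3.5582 + 0.18 × 0.9400 = 3.7274
S = e^3.7274 ≈ 41.57

41.6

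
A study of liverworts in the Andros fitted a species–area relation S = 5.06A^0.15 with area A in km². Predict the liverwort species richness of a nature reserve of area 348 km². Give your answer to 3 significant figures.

S = 5.06 × 348^0.15
ln S = ln 5.06 + 0.15 × ln 348 = 1.6214 + 0.15 × 5.8522 = 2.4992
S = e^2.4992 ≈ 12.17

12.2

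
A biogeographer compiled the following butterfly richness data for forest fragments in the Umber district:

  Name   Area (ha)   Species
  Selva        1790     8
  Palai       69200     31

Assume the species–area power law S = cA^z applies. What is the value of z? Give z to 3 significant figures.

Taking logs: ln S = ln c + z ln A, so z = (ln S₂ − ln S₁)/(ln A₂ − ln A₁).
z = ln(31/8) / ln(69200/1790) = ln(3.875) / ln(38.66) = 1.3545 / 3.6548 = 0.3706

0.371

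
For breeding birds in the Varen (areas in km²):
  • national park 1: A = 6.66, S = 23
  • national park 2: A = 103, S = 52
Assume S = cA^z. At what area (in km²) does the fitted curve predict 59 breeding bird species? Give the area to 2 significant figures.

160 km²

z = ln(52/23) / ln(103/6.66) = 0.8157 / 2.7386 = 0.2979
c = 23 / 6.66^0.2979 = 23 / 1.759 = 13.07
A = (59/13.07)^(1/0.2979) ⇒ ln A = ln(4.512)/0.2979 = 5.0587
A = e^5.0587 ≈ 157.4 km²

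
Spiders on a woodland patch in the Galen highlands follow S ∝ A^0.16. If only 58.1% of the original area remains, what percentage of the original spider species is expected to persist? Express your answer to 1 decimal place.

S_new/S_old = (A_new/A_old)^z = 0.581^0.16
= exp(0.16 × ln 0.581) = exp(0.16 × -0.5430) = exp(-0.0869) ≈ 0.9168

91.7%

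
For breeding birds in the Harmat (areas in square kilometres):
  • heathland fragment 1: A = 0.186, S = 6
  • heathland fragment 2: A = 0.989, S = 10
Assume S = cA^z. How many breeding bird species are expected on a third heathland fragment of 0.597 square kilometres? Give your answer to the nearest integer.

z = ln(10/6) / ln(0.989/0.186) = 0.5108 / 1.6709 = 0.3057
c = 6 / 0.186^0.3057 = 6 / 0.598 = 10.03
S₃ = 10.03 × 0.597^0.3057 = 10.03 × 0.8541 ≈ 8.57

9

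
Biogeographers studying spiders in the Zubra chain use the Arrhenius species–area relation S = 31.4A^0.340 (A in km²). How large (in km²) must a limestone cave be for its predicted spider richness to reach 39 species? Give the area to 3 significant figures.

39 = 31.4 × A^0.34  ⇒  A^0.34 = 39/31.4 = 1.242
ln A = ln(1.242) / 0.34 = 0.2168 / 0.34 = 0.6375
A = e^0.6375 ≈ 1.892 km²

1.89 km²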